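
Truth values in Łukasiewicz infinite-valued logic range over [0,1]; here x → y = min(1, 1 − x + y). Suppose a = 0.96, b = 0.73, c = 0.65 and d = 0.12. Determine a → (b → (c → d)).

0.78

c → d = min(1, 1 − 0.65 + 0.12) = min(1, 0.47) = 0.47
b → (c → d) = min(1, 1 − 0.73 + 0.47) = min(1, 0.74) = 0.74
a → (b → (c → d)) = min(1, 1 − 0.96 + 0.74) = min(1, 0.78) = 0.78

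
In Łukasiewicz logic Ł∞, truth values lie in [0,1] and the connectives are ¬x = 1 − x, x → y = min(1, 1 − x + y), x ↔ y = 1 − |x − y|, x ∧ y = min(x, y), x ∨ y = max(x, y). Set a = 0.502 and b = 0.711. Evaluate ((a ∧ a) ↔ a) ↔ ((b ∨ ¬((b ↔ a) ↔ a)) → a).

0.791

a ∧ a = min(0.502, 0.502) = 0.502
(a ∧ a) ↔ a = 1 − |0.502 − 0.502| = 1 − 0.000 = 1.000
b ↔ a = 1 − |0.711 − 0.502| = 1 − 0.209 = 0.791
(b ↔ a) ↔ a = 1 − |0.791 − 0.502| = 1 − 0.289 = 0.711
¬((b ↔ a) ↔ a) = 1 − 0.711 = 0.289
b ∨ ¬((b ↔ a) ↔ a) = max(0.711, 0.289) = 0.711
(b ∨ ¬((b ↔ a) ↔ a)) → a = min(1, 1 − 0.711 + 0.502) = min(1, 0.791) = 0.791
((a ∧ a) ↔ a) ↔ ((b ∨ ¬((b ↔ a) ↔ a)) → a) = 1 − |1.000 − 0.791| = 1 − 0.209 = 0.791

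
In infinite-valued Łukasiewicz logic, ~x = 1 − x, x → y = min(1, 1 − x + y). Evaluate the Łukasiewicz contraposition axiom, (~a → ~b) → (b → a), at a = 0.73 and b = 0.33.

~a = 1 − 0.73 = 0.27
~b = 1 − 0.33 = 0.67
~a → ~b = min(1, 1 − 0.27 + 0.67) = min(1, 1.40) = 1.00
b → a = min(1, 1 − 0.33 + 0.73) = min(1, 1.40) = 1.00
(~a → ~b) → (b → a) = min(1, 1 − 1.00 + 1.00) = min(1, 1.00) = 1.00
(As expected: an axiom of Ł∞, always 1.)

1.00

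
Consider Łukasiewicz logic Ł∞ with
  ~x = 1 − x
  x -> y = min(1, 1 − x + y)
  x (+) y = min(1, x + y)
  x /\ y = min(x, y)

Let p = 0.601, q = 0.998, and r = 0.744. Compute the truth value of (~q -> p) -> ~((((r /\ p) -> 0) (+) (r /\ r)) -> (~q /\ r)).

0.998

~q = 1 − 0.998 = 0.002
~q -> p = min(1, 1 − 0.002 + 0.601) = min(1, 1.599) = 1.000
r /\ p = min(0.744, 0.601) = 0.601
(r /\ p) -> 0 = min(1, 1 − 0.601 + 0.000) = min(1, 0.399) = 0.399
r /\ r = min(0.744, 0.744) = 0.744
((r /\ p) -> 0) (+) (r /\ r) = min(1, 0.399 + 0.744) = min(1, 1.143) = 1.000
~q /\ r = min(0.002, 0.744) = 0.002
(((r /\ p) -> 0) (+) (r /\ r)) -> (~q /\ r) = min(1, 1 − 1.000 + 0.002) = min(1, 0.002) = 0.002
~((((r /\ p) -> 0) (+) (r /\ r)) -> (~q /\ r)) = 1 − 0.002 = 0.998
(~q -> p) -> ~((((r /\ p) -> 0) (+) (r /\ r)) -> (~q /\ r)) = min(1, 1 − 1.000 + 0.998) = min(1, 0.998) = 0.998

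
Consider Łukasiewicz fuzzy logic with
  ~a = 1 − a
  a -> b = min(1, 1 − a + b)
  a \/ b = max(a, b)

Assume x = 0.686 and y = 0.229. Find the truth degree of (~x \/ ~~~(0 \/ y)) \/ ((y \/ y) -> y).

~x = 1 − 0.686 = 0.314
0 \/ y = max(0.000, 0.229) = 0.229
~(0 \/ y) = 1 − 0.229 = 0.771
~~(0 \/ y) = 1 − 0.771 = 0.229
~~~(0 \/ y) = 1 − 0.229 = 0.771
~x \/ ~~~(0 \/ y) = max(0.314, 0.771) = 0.771
y \/ y = max(0.229, 0.229) = 0.229
(y \/ y) -> y = min(1, 1 − 0.229 + 0.229) = min(1, 1.000) = 1.000
(~x \/ ~~~(0 \/ y)) \/ ((y \/ y) -> y) = max(0.771, 1.000) = 1.000

1.000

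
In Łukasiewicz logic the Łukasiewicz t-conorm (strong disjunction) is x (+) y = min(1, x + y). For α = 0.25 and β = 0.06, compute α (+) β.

0.31

α (+) β = min(1, 0.25 + 0.06) = min(1, 0.31) = 0.31
For comparison, the Gödel t-conorm max(x, y) would give 0.25.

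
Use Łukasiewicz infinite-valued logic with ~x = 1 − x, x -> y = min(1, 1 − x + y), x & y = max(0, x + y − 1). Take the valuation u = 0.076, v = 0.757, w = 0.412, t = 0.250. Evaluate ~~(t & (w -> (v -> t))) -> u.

0.826

v -> t = min(1, 1 − 0.757 + 0.250) = min(1, 0.493) = 0.493
w -> (v -> t) = min(1, 1 − 0.412 + 0.493) = min(1, 1.081) = 1.000
t & (w -> (v -> t)) = max(0, 0.250 + 1.000 − 1) = max(0, 0.250) = 0.250
~(t & (w -> (v -> t))) = 1 − 0.250 = 0.750
~~(t & (w -> (v -> t))) = 1 − 0.750 = 0.250
~~(t & (w -> (v -> t))) -> u = min(1, 1 − 0.250 + 0.076) = min(1, 0.826) = 0.826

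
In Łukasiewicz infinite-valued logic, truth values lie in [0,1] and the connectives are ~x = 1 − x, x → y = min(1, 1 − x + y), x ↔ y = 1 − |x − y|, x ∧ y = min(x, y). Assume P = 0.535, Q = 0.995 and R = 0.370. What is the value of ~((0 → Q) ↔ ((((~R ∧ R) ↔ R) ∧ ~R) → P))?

0.095

0 → Q = min(1, 1 − 0.000 + 0.995) = min(1, 1.995) = 1.000
~R = 1 − 0.370 = 0.630
~R ∧ R = min(0.630, 0.370) = 0.370
(~R ∧ R) ↔ R = 1 − |0.370 − 0.370| = 1 − 0.000 = 1.000
((~R ∧ R) ↔ R) ∧ ~R = min(1.000, 0.630) = 0.630
(((~R ∧ R) ↔ R) ∧ ~R) → P = min(1, 1 − 0.630 + 0.535) = min(1, 0.905) = 0.905
(0 → Q) ↔ ((((~R ∧ R) ↔ R) ∧ ~R) → P) = 1 − |1.000 − 0.905| = 1 − 0.095 = 0.905
~((0 → Q) ↔ ((((~R ∧ R) ↔ R) ∧ ~R) → P)) = 1 − 0.905 = 0.095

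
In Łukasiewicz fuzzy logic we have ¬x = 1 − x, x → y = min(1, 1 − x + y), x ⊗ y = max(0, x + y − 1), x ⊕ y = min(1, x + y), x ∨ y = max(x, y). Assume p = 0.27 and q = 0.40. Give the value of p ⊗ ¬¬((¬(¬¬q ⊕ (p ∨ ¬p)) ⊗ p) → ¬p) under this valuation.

¬q = 1 − 0.40 = 0.60
¬¬q = 1 − 0.60 = 0.40
¬p = 1 − 0.27 = 0.73
p ∨ ¬p = max(0.27, 0.73) = 0.73
¬¬q ⊕ (p ∨ ¬p) = min(1, 0.40 + 0.73) = min(1, 1.13) = 1.00
¬(¬¬q ⊕ (p ∨ ¬p)) = 1 − 1.00 = 0.00
¬(¬¬q ⊕ (p ∨ ¬p)) ⊗ p = max(0, 0.00 + 0.27 − 1) = max(0, -0.73) = 0.00
(¬(¬¬q ⊕ (p ∨ ¬p)) ⊗ p) → ¬p = min(1, 1 − 0.00 + 0.73) = min(1, 1.73) = 1.00
¬((¬(¬¬q ⊕ (p ∨ ¬p)) ⊗ p) → ¬p) = 1 − 1.00 = 0.00
¬¬((¬(¬¬q ⊕ (p ∨ ¬p)) ⊗ p) → ¬p) = 1 − 0.00 = 1.00
p ⊗ ¬¬((¬(¬¬q ⊕ (p ∨ ¬p)) ⊗ p) → ¬p) = max(0, 0.27 + 1.00 − 1) = max(0, 0.27) = 0.27

0.27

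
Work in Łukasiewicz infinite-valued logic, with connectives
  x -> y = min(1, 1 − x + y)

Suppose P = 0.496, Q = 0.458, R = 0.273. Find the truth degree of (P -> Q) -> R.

P -> Q = min(1, 1 − 0.496 + 0.458) = min(1, 0.962) = 0.962
(P -> Q) -> R = min(1, 1 − 0.962 + 0.273) = min(1, 0.311) = 0.311

0.311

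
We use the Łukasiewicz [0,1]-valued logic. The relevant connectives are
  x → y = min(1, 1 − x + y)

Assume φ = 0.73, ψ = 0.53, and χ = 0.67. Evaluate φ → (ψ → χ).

1.00

ψ → χ = min(1, 1 − 0.53 + 0.67) = min(1, 1.14) = 1.00
φ → (ψ → χ) = min(1, 1 − 0.73 + 1.00) = min(1, 1.27) = 1.00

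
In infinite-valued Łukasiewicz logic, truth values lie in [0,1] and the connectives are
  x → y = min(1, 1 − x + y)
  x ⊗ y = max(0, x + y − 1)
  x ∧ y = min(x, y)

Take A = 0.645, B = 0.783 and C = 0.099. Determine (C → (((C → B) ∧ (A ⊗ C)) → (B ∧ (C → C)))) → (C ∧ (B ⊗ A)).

C → B = min(1, 1 − 0.099 + 0.783) = min(1, 1.684) = 1.000
A ⊗ C = max(0, 0.645 + 0.099 − 1) = max(0, -0.256) = 0.000
(C → B) ∧ (A ⊗ C) = min(1.000, 0.000) = 0.000
C → C = min(1, 1 − 0.099 + 0.099) = min(1, 1.000) = 1.000
B ∧ (C → C) = min(0.783, 1.000) = 0.783
((C → B) ∧ (A ⊗ C)) → (B ∧ (C → C)) = min(1, 1 − 0.000 + 0.783) = min(1, 1.783) = 1.000
C → (((C → B) ∧ (A ⊗ C)) → (B ∧ (C → C))) = min(1, 1 − 0.099 + 1.000) = min(1, 1.901) = 1.000
B ⊗ A = max(0, 0.783 + 0.645 − 1) = max(0, 0.428) = 0.428
C ∧ (B ⊗ A) = min(0.099, 0.428) = 0.099
(C → (((C → B) ∧ (A ⊗ C)) → (B ∧ (C → C)))) → (C ∧ (B ⊗ A)) = min(1, 1 − 1.000 + 0.099) = min(1, 0.099) = 0.099

0.099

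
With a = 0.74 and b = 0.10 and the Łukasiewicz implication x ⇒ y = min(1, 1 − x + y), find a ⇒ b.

0.36

a ⇒ b = min(1, 1 − 0.74 + 0.10) = min(1, 0.36) = 0.36
For comparison, the Gödel implication (1 if x ≤ y else y) would give 0.10.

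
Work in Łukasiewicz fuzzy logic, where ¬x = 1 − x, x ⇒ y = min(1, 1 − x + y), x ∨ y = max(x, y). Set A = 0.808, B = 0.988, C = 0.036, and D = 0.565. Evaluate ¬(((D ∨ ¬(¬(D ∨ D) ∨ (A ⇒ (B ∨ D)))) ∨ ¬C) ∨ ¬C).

D ∨ D = max(0.565, 0.565) = 0.565
¬(D ∨ D) = 1 − 0.565 = 0.435
B ∨ D = max(0.988, 0.565) = 0.988
A ⇒ (B ∨ D) = min(1, 1 − 0.808 + 0.988) = min(1, 1.180) = 1.000
¬(D ∨ D) ∨ (A ⇒ (B ∨ D)) = max(0.435, 1.000) = 1.000
¬(¬(D ∨ D) ∨ (A ⇒ (B ∨ D))) = 1 − 1.000 = 0.000
D ∨ ¬(¬(D ∨ D) ∨ (A ⇒ (B ∨ D))) = max(0.565, 0.000) = 0.565
¬C = 1 − 0.036 = 0.964
(D ∨ ¬(¬(D ∨ D) ∨ (A ⇒ (B ∨ D)))) ∨ ¬C = max(0.565, 0.964) = 0.964
((D ∨ ¬(¬(D ∨ D) ∨ (A ⇒ (B ∨ D)))) ∨ ¬C) ∨ ¬C = max(0.964, 0.964) = 0.964
¬(((D ∨ ¬(¬(D ∨ D) ∨ (A ⇒ (B ∨ D)))) ∨ ¬C) ∨ ¬C) = 1 − 0.964 = 0.036

0.036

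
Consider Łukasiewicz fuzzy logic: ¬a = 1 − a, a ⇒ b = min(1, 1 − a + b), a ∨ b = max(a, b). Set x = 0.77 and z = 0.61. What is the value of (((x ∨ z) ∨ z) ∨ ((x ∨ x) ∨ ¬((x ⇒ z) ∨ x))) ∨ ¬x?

x ∨ z = max(0.77, 0.61) = 0.77
(x ∨ z) ∨ z = max(0.77, 0.61) = 0.77
x ∨ x = max(0.77, 0.77) = 0.77
x ⇒ z = min(1, 1 − 0.77 + 0.61) = min(1, 0.84) = 0.84
(x ⇒ z) ∨ x = max(0.84, 0.77) = 0.84
¬((x ⇒ z) ∨ x) = 1 − 0.84 = 0.16
(x ∨ x) ∨ ¬((x ⇒ z) ∨ x) = max(0.77, 0.16) = 0.77
((x ∨ z) ∨ z) ∨ ((x ∨ x) ∨ ¬((x ⇒ z) ∨ x)) = max(0.77, 0.77) = 0.77
¬x = 1 − 0.77 = 0.23
(((x ∨ z) ∨ z) ∨ ((x ∨ x) ∨ ¬((x ⇒ z) ∨ x))) ∨ ¬x = max(0.77, 0.23) = 0.77

0.77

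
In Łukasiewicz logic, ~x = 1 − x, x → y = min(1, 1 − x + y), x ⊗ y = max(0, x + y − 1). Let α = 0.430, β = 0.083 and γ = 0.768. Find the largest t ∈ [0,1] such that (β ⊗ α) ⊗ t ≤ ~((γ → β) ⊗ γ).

β ⊗ α = max(0, 0.083 + 0.430 − 1) = max(0, -0.487) = 0.000
So the left factor is β ⊗ α = 0.000.
γ → β = min(1, 1 − 0.768 + 0.083) = min(1, 0.315) = 0.315
(γ → β) ⊗ γ = max(0, 0.315 + 0.768 − 1) = max(0, 0.083) = 0.083
~((γ → β) ⊗ γ) = 1 − 0.083 = 0.917
So the right-hand bound is ~((γ → β) ⊗ γ) = 0.917.
The residuum of the Łukasiewicz t-norm gives the supremum: min(1, 1 − 0.000 + 0.917).
1 − 0.000 + 0.917 = 1.917, so t = min(1, 1.917) = 1.000.
Check: 0.000 ⊗ 1.000 = max(0, 0.000) = 0.000 ≤ 0.917.

1.000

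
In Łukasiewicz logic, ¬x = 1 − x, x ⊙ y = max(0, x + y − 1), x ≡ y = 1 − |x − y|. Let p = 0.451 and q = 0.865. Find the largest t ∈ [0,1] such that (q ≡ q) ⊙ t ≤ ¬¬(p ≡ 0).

0.549

q ≡ q = 1 − |0.865 − 0.865| = 1 − 0.000 = 1.000
So the left factor is q ≡ q = 1.000.
p ≡ 0 = 1 − |0.451 − 0.000| = 1 − 0.451 = 0.549
¬(p ≡ 0) = 1 − 0.549 = 0.451
¬¬(p ≡ 0) = 1 − 0.451 = 0.549
So the right-hand bound is ¬¬(p ≡ 0) = 0.549.
The residuum of the Łukasiewicz t-norm gives the supremum: min(1, 1 − 1.000 + 0.549).
1 − 1.000 + 0.549 = 0.549, so t = min(1, 0.549) = 0.549.
Check: 1.000 ⊙ 0.549 = max(0, 0.549) = 0.549 ≤ 0.549.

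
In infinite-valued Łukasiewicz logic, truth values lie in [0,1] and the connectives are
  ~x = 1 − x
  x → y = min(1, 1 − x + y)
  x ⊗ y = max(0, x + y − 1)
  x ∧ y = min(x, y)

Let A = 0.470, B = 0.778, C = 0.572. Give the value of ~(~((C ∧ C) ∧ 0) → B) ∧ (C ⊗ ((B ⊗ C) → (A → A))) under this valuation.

0.222

C ∧ C = min(0.572, 0.572) = 0.572
(C ∧ C) ∧ 0 = min(0.572, 0.000) = 0.000
~((C ∧ C) ∧ 0) = 1 − 0.000 = 1.000
~((C ∧ C) ∧ 0) → B = min(1, 1 − 1.000 + 0.778) = min(1, 0.778) = 0.778
~(~((C ∧ C) ∧ 0) → B) = 1 − 0.778 = 0.222
B ⊗ C = max(0, 0.778 + 0.572 − 1) = max(0, 0.350) = 0.350
A → A = min(1, 1 − 0.470 + 0.470) = min(1, 1.000) = 1.000
(B ⊗ C) → (A → A) = min(1, 1 − 0.350 + 1.000) = min(1, 1.650) = 1.000
C ⊗ ((B ⊗ C) → (A → A)) = max(0, 0.572 + 1.000 − 1) = max(0, 0.572) = 0.572
~(~((C ∧ C) ∧ 0) → B) ∧ (C ⊗ ((B ⊗ C) → (A → A))) = min(0.222, 0.572) = 0.222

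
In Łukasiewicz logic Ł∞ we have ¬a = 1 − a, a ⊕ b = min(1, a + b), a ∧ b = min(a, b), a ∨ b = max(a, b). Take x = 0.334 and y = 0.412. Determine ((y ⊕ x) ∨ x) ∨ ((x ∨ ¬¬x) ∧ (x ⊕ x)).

0.746

y ⊕ x = min(1, 0.412 + 0.334) = min(1, 0.746) = 0.746
(y ⊕ x) ∨ x = max(0.746, 0.334) = 0.746
¬x = 1 − 0.334 = 0.666
¬¬x = 1 − 0.666 = 0.334
x ∨ ¬¬x = max(0.334, 0.334) = 0.334
x ⊕ x = min(1, 0.334 + 0.334) = min(1, 0.668) = 0.668
(x ∨ ¬¬x) ∧ (x ⊕ x) = min(0.334, 0.668) = 0.334
((y ⊕ x) ∨ x) ∨ ((x ∨ ¬¬x) ∧ (x ⊕ x)) = max(0.746, 0.334) = 0.746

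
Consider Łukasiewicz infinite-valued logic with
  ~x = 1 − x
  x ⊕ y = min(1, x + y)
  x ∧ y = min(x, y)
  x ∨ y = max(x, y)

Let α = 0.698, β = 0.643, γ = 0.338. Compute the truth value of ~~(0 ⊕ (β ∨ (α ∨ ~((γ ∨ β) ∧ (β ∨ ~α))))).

0.698

γ ∨ β = max(0.338, 0.643) = 0.643
~α = 1 − 0.698 = 0.302
β ∨ ~α = max(0.643, 0.302) = 0.643
(γ ∨ β) ∧ (β ∨ ~α) = min(0.643, 0.643) = 0.643
~((γ ∨ β) ∧ (β ∨ ~α)) = 1 − 0.643 = 0.357
α ∨ ~((γ ∨ β) ∧ (β ∨ ~α)) = max(0.698, 0.357) = 0.698
β ∨ (α ∨ ~((γ ∨ β) ∧ (β ∨ ~α))) = max(0.643, 0.698) = 0.698
0 ⊕ (β ∨ (α ∨ ~((γ ∨ β) ∧ (β ∨ ~α)))) = min(1, 0.000 + 0.698) = min(1, 0.698) = 0.698
~(0 ⊕ (β ∨ (α ∨ ~((γ ∨ β) ∧ (β ∨ ~α))))) = 1 − 0.698 = 0.302
~~(0 ⊕ (β ∨ (α ∨ ~((γ ∨ β) ∧ (β ∨ ~α))))) = 1 − 0.302 = 0.698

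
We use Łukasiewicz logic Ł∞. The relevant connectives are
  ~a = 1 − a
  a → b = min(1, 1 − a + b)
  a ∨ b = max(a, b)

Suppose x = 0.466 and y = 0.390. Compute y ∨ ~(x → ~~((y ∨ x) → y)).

0.390

y ∨ x = max(0.390, 0.466) = 0.466
(y ∨ x) → y = min(1, 1 − 0.466 + 0.390) = min(1, 0.924) = 0.924
~((y ∨ x) → y) = 1 − 0.924 = 0.076
~~((y ∨ x) → y) = 1 − 0.076 = 0.924
x → ~~((y ∨ x) → y) = min(1, 1 − 0.466 + 0.924) = min(1, 1.458) = 1.000
~(x → ~~((y ∨ x) → y)) = 1 − 1.000 = 0.000
y ∨ ~(x → ~~((y ∨ x) → y)) = max(0.390, 0.000) = 0.390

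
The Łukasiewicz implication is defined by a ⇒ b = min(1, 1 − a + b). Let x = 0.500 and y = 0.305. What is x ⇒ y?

x ⇒ y = min(1, 1 − 0.500 + 0.305) = min(1, 0.805) = 0.805
For comparison, the Gödel implication (1 if a ≤ b else b) would give 0.305.

0.805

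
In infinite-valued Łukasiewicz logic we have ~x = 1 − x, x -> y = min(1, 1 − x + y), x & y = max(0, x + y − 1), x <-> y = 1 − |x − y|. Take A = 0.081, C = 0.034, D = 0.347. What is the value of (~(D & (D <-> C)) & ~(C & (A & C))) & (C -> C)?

0.966

D <-> C = 1 − |0.347 − 0.034| = 1 − 0.313 = 0.687
D & (D <-> C) = max(0, 0.347 + 0.687 − 1) = max(0, 0.034) = 0.034
~(D & (D <-> C)) = 1 − 0.034 = 0.966
A & C = max(0, 0.081 + 0.034 − 1) = max(0, -0.885) = 0.000
C & (A & C) = max(0, 0.034 + 0.000 − 1) = max(0, -0.966) = 0.000
~(C & (A & C)) = 1 − 0.000 = 1.000
~(D & (D <-> C)) & ~(C & (A & C)) = max(0, 0.966 + 1.000 − 1) = max(0, 0.966) = 0.966
C -> C = min(1, 1 − 0.034 + 0.034) = min(1, 1.000) = 1.000
(~(D & (D <-> C)) & ~(C & (A & C))) & (C -> C) = max(0, 0.966 + 1.000 − 1) = max(0, 0.966) = 0.966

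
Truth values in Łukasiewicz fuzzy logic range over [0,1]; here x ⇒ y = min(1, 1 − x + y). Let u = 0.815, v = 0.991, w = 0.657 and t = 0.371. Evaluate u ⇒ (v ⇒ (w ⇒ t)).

w ⇒ t = min(1, 1 − 0.657 + 0.371) = min(1, 0.714) = 0.714
v ⇒ (w ⇒ t) = min(1, 1 − 0.991 + 0.714) = min(1, 0.723) = 0.723
u ⇒ (v ⇒ (w ⇒ t)) = min(1, 1 − 0.815 + 0.723) = min(1, 0.908) = 0.908

0.908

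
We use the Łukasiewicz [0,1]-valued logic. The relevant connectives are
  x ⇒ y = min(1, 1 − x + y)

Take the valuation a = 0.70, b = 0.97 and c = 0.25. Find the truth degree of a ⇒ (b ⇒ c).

b ⇒ c = min(1, 1 − 0.97 + 0.25) = min(1, 0.28) = 0.28
a ⇒ (b ⇒ c) = min(1, 1 − 0.70 + 0.28) = min(1, 0.58) = 0.58

0.58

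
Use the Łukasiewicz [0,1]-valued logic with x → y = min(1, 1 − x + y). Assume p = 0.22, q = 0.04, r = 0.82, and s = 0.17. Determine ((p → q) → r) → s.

0.17

p → q = min(1, 1 − 0.22 + 0.04) = min(1, 0.82) = 0.82
(p → q) → r = min(1, 1 − 0.82 + 0.82) = min(1, 1.00) = 1.00
((p → q) → r) → s = min(1, 1 − 1.00 + 0.17) = min(1, 0.17) = 0.17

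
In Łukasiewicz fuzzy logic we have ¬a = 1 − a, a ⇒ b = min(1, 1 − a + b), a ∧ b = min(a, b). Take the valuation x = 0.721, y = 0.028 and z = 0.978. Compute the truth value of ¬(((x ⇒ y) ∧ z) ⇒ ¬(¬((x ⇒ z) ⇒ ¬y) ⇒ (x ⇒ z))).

0.307

x ⇒ y = min(1, 1 − 0.721 + 0.028) = min(1, 0.307) = 0.307
(x ⇒ y) ∧ z = min(0.307, 0.978) = 0.307
x ⇒ z = min(1, 1 − 0.721 + 0.978) = min(1, 1.257) = 1.000
¬y = 1 − 0.028 = 0.972
(x ⇒ z) ⇒ ¬y = min(1, 1 − 1.000 + 0.972) = min(1, 0.972) = 0.972
¬((x ⇒ z) ⇒ ¬y) = 1 − 0.972 = 0.028
¬((x ⇒ z) ⇒ ¬y) ⇒ (x ⇒ z) = min(1, 1 − 0.028 + 1.000) = min(1, 1.972) = 1.000
¬(¬((x ⇒ z) ⇒ ¬y) ⇒ (x ⇒ z)) = 1 − 1.000 = 0.000
((x ⇒ y) ∧ z) ⇒ ¬(¬((x ⇒ z) ⇒ ¬y) ⇒ (x ⇒ z)) = min(1, 1 − 0.307 + 0.000) = min(1, 0.693) = 0.693
¬(((x ⇒ y) ∧ z) ⇒ ¬(¬((x ⇒ z) ⇒ ¬y) ⇒ (x ⇒ z))) = 1 − 0.693 = 0.307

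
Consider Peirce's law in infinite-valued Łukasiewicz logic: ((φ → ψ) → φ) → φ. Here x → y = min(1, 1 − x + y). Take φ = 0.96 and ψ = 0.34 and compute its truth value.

0.96

φ → ψ = min(1, 1 − 0.96 + 0.34) = min(1, 0.38) = 0.38
(φ → ψ) → φ = min(1, 1 − 0.38 + 0.96) = min(1, 1.58) = 1.00
((φ → ψ) → φ) → φ = min(1, 1 − 1.00 + 0.96) = min(1, 0.96) = 0.96
(The value 0.96 < 1 shows this instance is not satisfied; not a Ł∞-tautology in general.)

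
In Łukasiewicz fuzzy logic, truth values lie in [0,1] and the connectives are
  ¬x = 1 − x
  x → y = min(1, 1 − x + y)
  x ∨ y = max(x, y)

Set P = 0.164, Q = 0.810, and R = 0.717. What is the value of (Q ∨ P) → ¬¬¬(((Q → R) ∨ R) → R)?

0.380

Q ∨ P = max(0.810, 0.164) = 0.810
Q → R = min(1, 1 − 0.810 + 0.717) = min(1, 0.907) = 0.907
(Q → R) ∨ R = max(0.907, 0.717) = 0.907
((Q → R) ∨ R) → R = min(1, 1 − 0.907 + 0.717) = min(1, 0.810) = 0.810
¬(((Q → R) ∨ R) → R) = 1 − 0.810 = 0.190
¬¬(((Q → R) ∨ R) → R) = 1 − 0.190 = 0.810
¬¬¬(((Q → R) ∨ R) → R) = 1 − 0.810 = 0.190
(Q ∨ P) → ¬¬¬(((Q → R) ∨ R) → R) = min(1, 1 − 0.810 + 0.190) = min(1, 0.380) = 0.380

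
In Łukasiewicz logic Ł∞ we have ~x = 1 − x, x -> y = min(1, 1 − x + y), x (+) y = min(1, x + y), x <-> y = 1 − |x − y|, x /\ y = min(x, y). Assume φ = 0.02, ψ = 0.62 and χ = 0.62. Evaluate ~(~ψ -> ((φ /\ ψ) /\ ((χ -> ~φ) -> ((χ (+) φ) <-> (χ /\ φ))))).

0.36

~ψ = 1 − 0.62 = 0.38
φ /\ ψ = min(0.02, 0.62) = 0.02
~φ = 1 − 0.02 = 0.98
χ -> ~φ = min(1, 1 − 0.62 + 0.98) = min(1, 1.36) = 1.00
χ (+) φ = min(1, 0.62 + 0.02) = min(1, 0.64) = 0.64
χ /\ φ = min(0.62, 0.02) = 0.02
(χ (+) φ) <-> (χ /\ φ) = 1 − |0.64 − 0.02| = 1 − 0.62 = 0.38
(χ -> ~φ) -> ((χ (+) φ) <-> (χ /\ φ)) = min(1, 1 − 1.00 + 0.38) = min(1, 0.38) = 0.38
(φ /\ ψ) /\ ((χ -> ~φ) -> ((χ (+) φ) <-> (χ /\ φ))) = min(0.02, 0.38) = 0.02
~ψ -> ((φ /\ ψ) /\ ((χ -> ~φ) -> ((χ (+) φ) <-> (χ /\ φ)))) = min(1, 1 − 0.38 + 0.02) = min(1, 0.64) = 0.64
~(~ψ -> ((φ /\ ψ) /\ ((χ -> ~φ) -> ((χ (+) φ) <-> (χ /\ φ))))) = 1 − 0.64 = 0.36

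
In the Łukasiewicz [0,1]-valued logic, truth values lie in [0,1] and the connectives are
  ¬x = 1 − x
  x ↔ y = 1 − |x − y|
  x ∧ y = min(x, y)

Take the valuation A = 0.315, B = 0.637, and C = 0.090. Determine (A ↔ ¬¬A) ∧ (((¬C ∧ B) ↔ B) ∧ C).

0.090

¬A = 1 − 0.315 = 0.685
¬¬A = 1 − 0.685 = 0.315
A ↔ ¬¬A = 1 − |0.315 − 0.315| = 1 − 0.000 = 1.000
¬C = 1 − 0.090 = 0.910
¬C ∧ B = min(0.910, 0.637) = 0.637
(¬C ∧ B) ↔ B = 1 − |0.637 − 0.637| = 1 − 0.000 = 1.000
((¬C ∧ B) ↔ B) ∧ C = min(1.000, 0.090) = 0.090
(A ↔ ¬¬A) ∧ (((¬C ∧ B) ↔ B) ∧ C) = min(1.000, 0.090) = 0.090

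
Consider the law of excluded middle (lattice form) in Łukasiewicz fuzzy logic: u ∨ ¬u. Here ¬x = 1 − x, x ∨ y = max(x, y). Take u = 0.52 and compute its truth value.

0.52

¬u = 1 − 0.52 = 0.48
u ∨ ¬u = max(0.52, 0.48) = 0.52
(The value 0.52 < 1 shows this instance is not satisfied; not a Ł∞-tautology — its value is max(a, 1−a).)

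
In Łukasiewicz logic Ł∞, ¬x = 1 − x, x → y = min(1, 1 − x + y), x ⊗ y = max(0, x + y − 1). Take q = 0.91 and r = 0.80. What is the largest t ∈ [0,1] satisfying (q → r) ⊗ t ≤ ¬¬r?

q → r = min(1, 1 − 0.91 + 0.80) = min(1, 0.89) = 0.89
So the left factor is q → r = 0.89.
¬r = 1 − 0.80 = 0.20
¬¬r = 1 − 0.20 = 0.80
So the right-hand bound is ¬¬r = 0.80.
The residuum of the Łukasiewicz t-norm gives the supremum: min(1, 1 − 0.89 + 0.80).
1 − 0.89 + 0.80 = 0.91, so t = min(1, 0.91) = 0.91.
Check: 0.89 ⊗ 0.91 = max(0, 0.80) = 0.80 ≤ 0.80.

0.91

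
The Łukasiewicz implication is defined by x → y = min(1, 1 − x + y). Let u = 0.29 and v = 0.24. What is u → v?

u → v = min(1, 1 − 0.29 + 0.24) = min(1, 0.95) = 0.95
For comparison, the Gödel implication (1 if x ≤ y else y) would give 0.24.

0.95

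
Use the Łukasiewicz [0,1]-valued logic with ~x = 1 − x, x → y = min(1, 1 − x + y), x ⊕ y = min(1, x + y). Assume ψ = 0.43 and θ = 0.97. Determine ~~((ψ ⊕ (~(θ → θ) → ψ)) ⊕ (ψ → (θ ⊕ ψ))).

1.00

θ → θ = min(1, 1 − 0.97 + 0.97) = min(1, 1.00) = 1.00
~(θ → θ) = 1 − 1.00 = 0.00
~(θ → θ) → ψ = min(1, 1 − 0.00 + 0.43) = min(1, 1.43) = 1.00
ψ ⊕ (~(θ → θ) → ψ) = min(1, 0.43 + 1.00) = min(1, 1.43) = 1.00
θ ⊕ ψ = min(1, 0.97 + 0.43) = min(1, 1.40) = 1.00
ψ → (θ ⊕ ψ) = min(1, 1 − 0.43 + 1.00) = min(1, 1.57) = 1.00
(ψ ⊕ (~(θ → θ) → ψ)) ⊕ (ψ → (θ ⊕ ψ)) = min(1, 1.00 + 1.00) = min(1, 2.00) = 1.00
~((ψ ⊕ (~(θ → θ) → ψ)) ⊕ (ψ → (θ ⊕ ψ))) = 1 − 1.00 = 0.00
~~((ψ ⊕ (~(θ → θ) → ψ)) ⊕ (ψ → (θ ⊕ ψ))) = 1 − 0.00 = 1.00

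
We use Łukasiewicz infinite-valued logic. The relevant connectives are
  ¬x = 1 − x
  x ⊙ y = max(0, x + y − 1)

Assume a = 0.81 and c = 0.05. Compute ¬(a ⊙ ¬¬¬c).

0.24

¬c = 1 − 0.05 = 0.95
¬¬c = 1 − 0.95 = 0.05
¬¬¬c = 1 − 0.05 = 0.95
a ⊙ ¬¬¬c = max(0, 0.81 + 0.95 − 1) = max(0, 0.76) = 0.76
¬(a ⊙ ¬¬¬c) = 1 − 0.76 = 0.24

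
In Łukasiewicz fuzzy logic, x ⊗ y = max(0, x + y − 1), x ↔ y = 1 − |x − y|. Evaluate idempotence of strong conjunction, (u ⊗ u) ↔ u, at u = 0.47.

0.53

u ⊗ u = max(0, 0.47 + 0.47 − 1) = max(0, -0.06) = 0.00
(u ⊗ u) ↔ u = 1 − |0.00 − 0.47| = 1 − 0.47 = 0.53
(The value 0.53 < 1 shows this instance is not satisfied; fails in Ł∞ since a ⊗ a = max(0, 2a−1) ≠ a in general.)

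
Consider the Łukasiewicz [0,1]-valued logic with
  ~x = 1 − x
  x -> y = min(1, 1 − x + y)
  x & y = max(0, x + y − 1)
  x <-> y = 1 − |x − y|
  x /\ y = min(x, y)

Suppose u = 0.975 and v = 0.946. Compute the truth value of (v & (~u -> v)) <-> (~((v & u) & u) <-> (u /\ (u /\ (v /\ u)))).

~u = 1 − 0.975 = 0.025
~u -> v = min(1, 1 − 0.025 + 0.946) = min(1, 1.921) = 1.000
v & (~u -> v) = max(0, 0.946 + 1.000 − 1) = max(0, 0.946) = 0.946
v & u = max(0, 0.946 + 0.975 − 1) = max(0, 0.921) = 0.921
(v & u) & u = max(0, 0.921 + 0.975 − 1) = max(0, 0.896) = 0.896
~((v & u) & u) = 1 − 0.896 = 0.104
v /\ u = min(0.946, 0.975) = 0.946
u /\ (v /\ u) = min(0.975, 0.946) = 0.946
u /\ (u /\ (v /\ u)) = min(0.975, 0.946) = 0.946
~((v & u) & u) <-> (u /\ (u /\ (v /\ u))) = 1 − |0.104 − 0.946| = 1 − 0.842 = 0.158
(v & (~u -> v)) <-> (~((v & u) & u) <-> (u /\ (u /\ (v /\ u)))) = 1 − |0.946 − 0.158| = 1 − 0.788 = 0.212

0.212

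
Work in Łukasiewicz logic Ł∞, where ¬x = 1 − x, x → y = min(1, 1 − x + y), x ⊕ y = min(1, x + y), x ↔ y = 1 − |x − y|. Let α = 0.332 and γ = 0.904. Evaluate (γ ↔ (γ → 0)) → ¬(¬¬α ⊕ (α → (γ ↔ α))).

0.808

γ → 0 = min(1, 1 − 0.904 + 0.000) = min(1, 0.096) = 0.096
γ ↔ (γ → 0) = 1 − |0.904 − 0.096| = 1 − 0.808 = 0.192
¬α = 1 − 0.332 = 0.668
¬¬α = 1 − 0.668 = 0.332
γ ↔ α = 1 − |0.904 − 0.332| = 1 − 0.572 = 0.428
α → (γ ↔ α) = min(1, 1 − 0.332 + 0.428) = min(1, 1.096) = 1.000
¬¬α ⊕ (α → (γ ↔ α)) = min(1, 0.332 + 1.000) = min(1, 1.332) = 1.000
¬(¬¬α ⊕ (α → (γ ↔ α))) = 1 − 1.000 = 0.000
(γ ↔ (γ → 0)) → ¬(¬¬α ⊕ (α → (γ ↔ α))) = min(1, 1 − 0.192 + 0.000) = min(1, 0.808) = 0.808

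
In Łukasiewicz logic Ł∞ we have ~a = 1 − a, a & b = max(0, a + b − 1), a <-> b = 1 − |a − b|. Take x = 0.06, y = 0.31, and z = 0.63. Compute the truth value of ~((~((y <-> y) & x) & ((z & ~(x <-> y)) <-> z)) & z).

y <-> y = 1 − |0.31 − 0.31| = 1 − 0.00 = 1.00
(y <-> y) & x = max(0, 1.00 + 0.06 − 1) = max(0, 0.06) = 0.06
~((y <-> y) & x) = 1 − 0.06 = 0.94
x <-> y = 1 − |0.06 − 0.31| = 1 − 0.25 = 0.75
~(x <-> y) = 1 − 0.75 = 0.25
z & ~(x <-> y) = max(0, 0.63 + 0.25 − 1) = max(0, -0.12) = 0.00
(z & ~(x <-> y)) <-> z = 1 − |0.00 − 0.63| = 1 − 0.63 = 0.37
~((y <-> y) & x) & ((z & ~(x <-> y)) <-> z) = max(0, 0.94 + 0.37 − 1) = max(0, 0.31) = 0.31
(~((y <-> y) & x) & ((z & ~(x <-> y)) <-> z)) & z = max(0, 0.31 + 0.63 − 1) = max(0, -0.06) = 0.00
~((~((y <-> y) & x) & ((z & ~(x <-> y)) <-> z)) & z) = 1 − 0.00 = 1.00

1.00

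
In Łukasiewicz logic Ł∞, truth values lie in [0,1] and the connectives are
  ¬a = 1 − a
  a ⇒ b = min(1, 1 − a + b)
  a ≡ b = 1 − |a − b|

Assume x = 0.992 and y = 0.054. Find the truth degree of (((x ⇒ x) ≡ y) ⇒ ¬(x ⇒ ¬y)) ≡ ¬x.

0.016

x ⇒ x = min(1, 1 − 0.992 + 0.992) = min(1, 1.000) = 1.000
(x ⇒ x) ≡ y = 1 − |1.000 − 0.054| = 1 − 0.946 = 0.054
¬y = 1 − 0.054 = 0.946
x ⇒ ¬y = min(1, 1 − 0.992 + 0.946) = min(1, 0.954) = 0.954
¬(x ⇒ ¬y) = 1 − 0.954 = 0.046
((x ⇒ x) ≡ y) ⇒ ¬(x ⇒ ¬y) = min(1, 1 − 0.054 + 0.046) = min(1, 0.992) = 0.992
¬x = 1 − 0.992 = 0.008
(((x ⇒ x) ≡ y) ⇒ ¬(x ⇒ ¬y)) ≡ ¬x = 1 − |0.992 − 0.008| = 1 − 0.984 = 0.016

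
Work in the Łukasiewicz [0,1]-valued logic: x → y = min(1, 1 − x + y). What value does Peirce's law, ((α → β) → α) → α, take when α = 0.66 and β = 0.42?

0.76

α → β = min(1, 1 − 0.66 + 0.42) = min(1, 0.76) = 0.76
(α → β) → α = min(1, 1 − 0.76 + 0.66) = min(1, 0.90) = 0.90
((α → β) → α) → α = min(1, 1 − 0.90 + 0.66) = min(1, 0.76) = 0.76
(The value 0.76 < 1 shows this instance is not satisfied; not a Ł∞-tautology in general.)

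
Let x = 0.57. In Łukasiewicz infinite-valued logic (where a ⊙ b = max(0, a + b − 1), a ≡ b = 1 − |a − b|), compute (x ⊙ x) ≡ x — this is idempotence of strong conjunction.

0.57

x ⊙ x = max(0, 0.57 + 0.57 − 1) = max(0, 0.14) = 0.14
(x ⊙ x) ≡ x = 1 − |0.14 − 0.57| = 1 − 0.43 = 0.57
(The value 0.57 < 1 shows this instance is not satisfied; fails in Ł∞ since a ⊗ a = max(0, 2a−1) ≠ a in general.)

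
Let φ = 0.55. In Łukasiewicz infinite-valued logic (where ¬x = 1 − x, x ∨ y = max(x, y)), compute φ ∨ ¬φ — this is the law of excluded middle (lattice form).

¬φ = 1 − 0.55 = 0.45
φ ∨ ¬φ = max(0.55, 0.45) = 0.55
(The value 0.55 < 1 shows this instance is not satisfied; not a Ł∞-tautology — its value is max(a, 1−a).)

0.55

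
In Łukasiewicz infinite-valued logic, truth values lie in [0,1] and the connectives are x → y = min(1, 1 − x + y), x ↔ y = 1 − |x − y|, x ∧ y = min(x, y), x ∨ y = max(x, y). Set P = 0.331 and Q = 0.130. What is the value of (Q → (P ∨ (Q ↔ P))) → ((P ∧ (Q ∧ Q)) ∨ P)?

0.331

Q ↔ P = 1 − |0.130 − 0.331| = 1 − 0.201 = 0.799
P ∨ (Q ↔ P) = max(0.331, 0.799) = 0.799
Q → (P ∨ (Q ↔ P)) = min(1, 1 − 0.130 + 0.799) = min(1, 1.669) = 1.000
Q ∧ Q = min(0.130, 0.130) = 0.130
P ∧ (Q ∧ Q) = min(0.331, 0.130) = 0.130
(P ∧ (Q ∧ Q)) ∨ P = max(0.130, 0.331) = 0.331
(Q → (P ∨ (Q ↔ P))) → ((P ∧ (Q ∧ Q)) ∨ P) = min(1, 1 − 1.000 + 0.331) = min(1, 0.331) = 0.331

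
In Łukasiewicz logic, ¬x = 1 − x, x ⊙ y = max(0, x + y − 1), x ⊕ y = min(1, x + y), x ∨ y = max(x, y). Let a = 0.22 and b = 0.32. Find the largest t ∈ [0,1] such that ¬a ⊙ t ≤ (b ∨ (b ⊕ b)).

¬a = 1 − 0.22 = 0.78
So the left factor is ¬a = 0.78.
b ⊕ b = min(1, 0.32 + 0.32) = min(1, 0.64) = 0.64
b ∨ (b ⊕ b) = max(0.32, 0.64) = 0.64
So the right-hand bound is b ∨ (b ⊕ b) = 0.64.
The residuum of the Łukasiewicz t-norm gives the supremum: min(1, 1 − 0.78 + 0.64).
1 − 0.78 + 0.64 = 0.86, so t = min(1, 0.86) = 0.86.
Check: 0.78 ⊙ 0.86 = max(0, 0.64) = 0.64 ≤ 0.64.

0.86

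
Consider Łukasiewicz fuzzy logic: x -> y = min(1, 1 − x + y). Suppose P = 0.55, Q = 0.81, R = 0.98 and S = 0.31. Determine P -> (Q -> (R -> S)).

0.97

R -> S = min(1, 1 − 0.98 + 0.31) = min(1, 0.33) = 0.33
Q -> (R -> S) = min(1, 1 − 0.81 + 0.33) = min(1, 0.52) = 0.52
P -> (Q -> (R -> S)) = min(1, 1 − 0.55 + 0.52) = min(1, 0.97) = 0.97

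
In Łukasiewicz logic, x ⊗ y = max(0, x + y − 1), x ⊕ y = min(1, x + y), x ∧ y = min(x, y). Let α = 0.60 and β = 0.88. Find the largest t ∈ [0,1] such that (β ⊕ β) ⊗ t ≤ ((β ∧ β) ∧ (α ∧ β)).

0.60

β ⊕ β = min(1, 0.88 + 0.88) = min(1, 1.76) = 1.00
So the left factor is β ⊕ β = 1.00.
β ∧ β = min(0.88, 0.88) = 0.88
α ∧ β = min(0.60, 0.88) = 0.60
(β ∧ β) ∧ (α ∧ β) = min(0.88, 0.60) = 0.60
So the right-hand bound is (β ∧ β) ∧ (α ∧ β) = 0.60.
The residuum of the Łukasiewicz t-norm gives the supremum: min(1, 1 − 1.00 + 0.60).
1 − 1.00 + 0.60 = 0.60, so t = min(1, 0.60) = 0.60.
Check: 1.00 ⊗ 0.60 = max(0, 0.60) = 0.60 ≤ 0.60.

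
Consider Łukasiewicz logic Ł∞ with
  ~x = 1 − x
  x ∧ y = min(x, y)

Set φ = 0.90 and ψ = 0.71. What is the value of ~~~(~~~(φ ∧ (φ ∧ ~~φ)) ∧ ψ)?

0.90

~φ = 1 − 0.90 = 0.10
~~φ = 1 − 0.10 = 0.90
φ ∧ ~~φ = min(0.90, 0.90) = 0.90
φ ∧ (φ ∧ ~~φ) = min(0.90, 0.90) = 0.90
~(φ ∧ (φ ∧ ~~φ)) = 1 − 0.90 = 0.10
~~(φ ∧ (φ ∧ ~~φ)) = 1 − 0.10 = 0.90
~~~(φ ∧ (φ ∧ ~~φ)) = 1 − 0.90 = 0.10
~~~(φ ∧ (φ ∧ ~~φ)) ∧ ψ = min(0.10, 0.71) = 0.10
~(~~~(φ ∧ (φ ∧ ~~φ)) ∧ ψ) = 1 − 0.10 = 0.90
~~(~~~(φ ∧ (φ ∧ ~~φ)) ∧ ψ) = 1 − 0.90 = 0.10
~~~(~~~(φ ∧ (φ ∧ ~~φ)) ∧ ψ) = 1 − 0.10 = 0.90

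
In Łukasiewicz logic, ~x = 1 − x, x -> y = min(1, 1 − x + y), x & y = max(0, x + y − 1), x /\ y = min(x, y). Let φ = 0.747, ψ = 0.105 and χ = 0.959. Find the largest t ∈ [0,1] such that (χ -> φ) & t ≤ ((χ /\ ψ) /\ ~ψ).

χ -> φ = min(1, 1 − 0.959 + 0.747) = min(1, 0.788) = 0.788
So the left factor is χ -> φ = 0.788.
χ /\ ψ = min(0.959, 0.105) = 0.105
~ψ = 1 − 0.105 = 0.895
(χ /\ ψ) /\ ~ψ = min(0.105, 0.895) = 0.105
So the right-hand bound is (χ /\ ψ) /\ ~ψ = 0.105.
The residuum of the Łukasiewicz t-norm gives the supremum: min(1, 1 − 0.788 + 0.105).
1 − 0.788 + 0.105 = 0.317, so t = min(1, 0.317) = 0.317.
Check: 0.788 & 0.317 = max(0, 0.105) = 0.105 ≤ 0.105.

0.317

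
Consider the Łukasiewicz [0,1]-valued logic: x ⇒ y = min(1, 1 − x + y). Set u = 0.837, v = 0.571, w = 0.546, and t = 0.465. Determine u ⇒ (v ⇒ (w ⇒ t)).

w ⇒ t = min(1, 1 − 0.546 + 0.465) = min(1, 0.919) = 0.919
v ⇒ (w ⇒ t) = min(1, 1 − 0.571 + 0.919) = min(1, 1.348) = 1.000
u ⇒ (v ⇒ (w ⇒ t)) = min(1, 1 − 0.837 + 1.000) = min(1, 1.163) = 1.000

1.000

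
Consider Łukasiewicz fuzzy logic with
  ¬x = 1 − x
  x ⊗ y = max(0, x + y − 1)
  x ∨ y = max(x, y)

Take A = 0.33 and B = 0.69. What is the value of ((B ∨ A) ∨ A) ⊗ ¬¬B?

0.38

B ∨ A = max(0.69, 0.33) = 0.69
(B ∨ A) ∨ A = max(0.69, 0.33) = 0.69
¬B = 1 − 0.69 = 0.31
¬¬B = 1 − 0.31 = 0.69
((B ∨ A) ∨ A) ⊗ ¬¬B = max(0, 0.69 + 0.69 − 1) = max(0, 0.38) = 0.38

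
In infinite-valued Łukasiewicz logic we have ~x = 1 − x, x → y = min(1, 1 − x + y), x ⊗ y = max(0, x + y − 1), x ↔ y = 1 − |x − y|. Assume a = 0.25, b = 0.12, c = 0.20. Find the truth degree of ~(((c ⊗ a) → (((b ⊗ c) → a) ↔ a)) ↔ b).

c ⊗ a = max(0, 0.20 + 0.25 − 1) = max(0, -0.55) = 0.00
b ⊗ c = max(0, 0.12 + 0.20 − 1) = max(0, -0.68) = 0.00
(b ⊗ c) → a = min(1, 1 − 0.00 + 0.25) = min(1, 1.25) = 1.00
((b ⊗ c) → a) ↔ a = 1 − |1.00 − 0.25| = 1 − 0.75 = 0.25
(c ⊗ a) → (((b ⊗ c) → a) ↔ a) = min(1, 1 − 0.00 + 0.25) = min(1, 1.25) = 1.00
((c ⊗ a) → (((b ⊗ c) → a) ↔ a)) ↔ b = 1 − |1.00 − 0.12| = 1 − 0.88 = 0.12
~(((c ⊗ a) → (((b ⊗ c) → a) ↔ a)) ↔ b) = 1 − 0.12 = 0.88

0.88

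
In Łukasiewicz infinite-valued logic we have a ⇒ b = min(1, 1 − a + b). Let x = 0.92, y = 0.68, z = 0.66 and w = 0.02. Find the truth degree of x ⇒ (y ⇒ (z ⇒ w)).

0.76

z ⇒ w = min(1, 1 − 0.66 + 0.02) = min(1, 0.36) = 0.36
y ⇒ (z ⇒ w) = min(1, 1 − 0.68 + 0.36) = min(1, 0.68) = 0.68
x ⇒ (y ⇒ (z ⇒ w)) = min(1, 1 − 0.92 + 0.68) = min(1, 0.76) = 0.76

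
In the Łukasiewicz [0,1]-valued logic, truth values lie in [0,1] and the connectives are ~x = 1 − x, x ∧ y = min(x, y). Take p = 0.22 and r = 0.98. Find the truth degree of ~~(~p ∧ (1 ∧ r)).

~p = 1 − 0.22 = 0.78
1 ∧ r = min(1.00, 0.98) = 0.98
~p ∧ (1 ∧ r) = min(0.78, 0.98) = 0.78
~(~p ∧ (1 ∧ r)) = 1 − 0.78 = 0.22
~~(~p ∧ (1 ∧ r)) = 1 − 0.22 = 0.78

0.78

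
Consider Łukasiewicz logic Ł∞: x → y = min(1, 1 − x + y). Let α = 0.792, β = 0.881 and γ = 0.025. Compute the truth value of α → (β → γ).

0.352

β → γ = min(1, 1 − 0.881 + 0.025) = min(1, 0.144) = 0.144
α → (β → γ) = min(1, 1 − 0.792 + 0.144) = min(1, 0.352) = 0.352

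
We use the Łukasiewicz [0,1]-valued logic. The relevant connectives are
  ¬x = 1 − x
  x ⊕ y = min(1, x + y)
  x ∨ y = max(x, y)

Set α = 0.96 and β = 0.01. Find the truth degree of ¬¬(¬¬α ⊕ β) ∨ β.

0.97

¬α = 1 − 0.96 = 0.04
¬¬α = 1 − 0.04 = 0.96
¬¬α ⊕ β = min(1, 0.96 + 0.01) = min(1, 0.97) = 0.97
¬(¬¬α ⊕ β) = 1 − 0.97 = 0.03
¬¬(¬¬α ⊕ β) = 1 − 0.03 = 0.97
¬¬(¬¬α ⊕ β) ∨ β = max(0.97, 0.01) = 0.97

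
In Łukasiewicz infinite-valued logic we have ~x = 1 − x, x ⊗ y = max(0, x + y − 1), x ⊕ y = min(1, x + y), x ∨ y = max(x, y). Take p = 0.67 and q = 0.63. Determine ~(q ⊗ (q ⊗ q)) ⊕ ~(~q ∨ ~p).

q ⊗ q = max(0, 0.63 + 0.63 − 1) = max(0, 0.26) = 0.26
q ⊗ (q ⊗ q) = max(0, 0.63 + 0.26 − 1) = max(0, -0.11) = 0.00
~(q ⊗ (q ⊗ q)) = 1 − 0.00 = 1.00
~q = 1 − 0.63 = 0.37
~p = 1 − 0.67 = 0.33
~q ∨ ~p = max(0.37, 0.33) = 0.37
~(~q ∨ ~p) = 1 − 0.37 = 0.63
~(q ⊗ (q ⊗ q)) ⊕ ~(~q ∨ ~p) = min(1, 1.00 + 0.63) = min(1, 1.63) = 1.00

1.00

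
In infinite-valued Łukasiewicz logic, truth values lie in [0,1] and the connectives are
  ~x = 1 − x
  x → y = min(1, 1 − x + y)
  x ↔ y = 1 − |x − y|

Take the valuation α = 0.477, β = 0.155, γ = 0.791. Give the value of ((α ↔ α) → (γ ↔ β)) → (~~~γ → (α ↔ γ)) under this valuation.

1.000

α ↔ α = 1 − |0.477 − 0.477| = 1 − 0.000 = 1.000
γ ↔ β = 1 − |0.791 − 0.155| = 1 − 0.636 = 0.364
(α ↔ α) → (γ ↔ β) = min(1, 1 − 1.000 + 0.364) = min(1, 0.364) = 0.364
~γ = 1 − 0.791 = 0.209
~~γ = 1 − 0.209 = 0.791
~~~γ = 1 − 0.791 = 0.209
α ↔ γ = 1 − |0.477 − 0.791| = 1 − 0.314 = 0.686
~~~γ → (α ↔ γ) = min(1, 1 − 0.209 + 0.686) = min(1, 1.477) = 1.000
((α ↔ α) → (γ ↔ β)) → (~~~γ → (α ↔ γ)) = min(1, 1 − 0.364 + 1.000) = min(1, 1.636) = 1.000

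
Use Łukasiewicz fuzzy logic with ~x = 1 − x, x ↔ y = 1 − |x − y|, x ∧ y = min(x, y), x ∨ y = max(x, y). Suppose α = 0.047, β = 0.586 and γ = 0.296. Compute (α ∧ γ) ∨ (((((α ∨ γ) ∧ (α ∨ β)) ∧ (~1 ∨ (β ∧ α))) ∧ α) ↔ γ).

α ∧ γ = min(0.047, 0.296) = 0.047
α ∨ γ = max(0.047, 0.296) = 0.296
α ∨ β = max(0.047, 0.586) = 0.586
(α ∨ γ) ∧ (α ∨ β) = min(0.296, 0.586) = 0.296
~1 = 1 − 1.000 = 0.000
β ∧ α = min(0.586, 0.047) = 0.047
~1 ∨ (β ∧ α) = max(0.000, 0.047) = 0.047
((α ∨ γ) ∧ (α ∨ β)) ∧ (~1 ∨ (β ∧ α)) = min(0.296, 0.047) = 0.047
(((α ∨ γ) ∧ (α ∨ β)) ∧ (~1 ∨ (β ∧ α))) ∧ α = min(0.047, 0.047) = 0.047
((((α ∨ γ) ∧ (α ∨ β)) ∧ (~1 ∨ (β ∧ α))) ∧ α) ↔ γ = 1 − |0.047 − 0.296| = 1 − 0.249 = 0.751
(α ∧ γ) ∨ (((((α ∨ γ) ∧ (α ∨ β)) ∧ (~1 ∨ (β ∧ α))) ∧ α) ↔ γ) = max(0.047, 0.751) = 0.751

0.751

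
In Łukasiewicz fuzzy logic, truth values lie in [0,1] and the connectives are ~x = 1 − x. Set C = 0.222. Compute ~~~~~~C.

0.222

~C = 1 − 0.222 = 0.778
~~C = 1 − 0.778 = 0.222
~~~C = 1 − 0.222 = 0.778
~~~~C = 1 − 0.778 = 0.222
~~~~~C = 1 − 0.222 = 0.778
~~~~~~C = 1 − 0.778 = 0.222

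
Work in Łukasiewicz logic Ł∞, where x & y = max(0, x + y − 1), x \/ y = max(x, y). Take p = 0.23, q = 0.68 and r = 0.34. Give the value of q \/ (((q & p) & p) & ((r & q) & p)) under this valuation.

q & p = max(0, 0.68 + 0.23 − 1) = max(0, -0.09) = 0.00
(q & p) & p = max(0, 0.00 + 0.23 − 1) = max(0, -0.77) = 0.00
r & q = max(0, 0.34 + 0.68 − 1) = max(0, 0.02) = 0.02
(r & q) & p = max(0, 0.02 + 0.23 − 1) = max(0, -0.75) = 0.00
((q & p) & p) & ((r & q) & p) = max(0, 0.00 + 0.00 − 1) = max(0, -1.00) = 0.00
q \/ (((q & p) & p) & ((r & q) & p)) = max(0.68, 0.00) = 0.68

0.68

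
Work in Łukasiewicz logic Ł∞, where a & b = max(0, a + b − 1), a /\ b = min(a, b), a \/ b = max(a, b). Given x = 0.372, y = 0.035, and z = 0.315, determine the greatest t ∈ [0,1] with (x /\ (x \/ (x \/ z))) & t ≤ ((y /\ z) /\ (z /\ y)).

x \/ z = max(0.372, 0.315) = 0.372
x \/ (x \/ z) = max(0.372, 0.372) = 0.372
x /\ (x \/ (x \/ z)) = min(0.372, 0.372) = 0.372
So the left factor is x /\ (x \/ (x \/ z)) = 0.372.
y /\ z = min(0.035, 0.315) = 0.035
z /\ y = min(0.315, 0.035) = 0.035
(y /\ z) /\ (z /\ y) = min(0.035, 0.035) = 0.035
So the right-hand bound is (y /\ z) /\ (z /\ y) = 0.035.
The residuum of the Łukasiewicz t-norm gives the supremum: min(1, 1 − 0.372 + 0.035).
1 − 0.372 + 0.035 = 0.663, so t = min(1, 0.663) = 0.663.
Check: 0.372 & 0.663 = max(0, 0.035) = 0.035 ≤ 0.035.

0.663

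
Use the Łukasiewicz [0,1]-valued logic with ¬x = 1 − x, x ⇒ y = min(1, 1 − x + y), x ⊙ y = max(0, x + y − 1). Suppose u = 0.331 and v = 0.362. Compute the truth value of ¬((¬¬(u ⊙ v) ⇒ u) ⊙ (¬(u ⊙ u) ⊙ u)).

u ⊙ v = max(0, 0.331 + 0.362 − 1) = max(0, -0.307) = 0.000
¬(u ⊙ v) = 1 − 0.000 = 1.000
¬¬(u ⊙ v) = 1 − 1.000 = 0.000
¬¬(u ⊙ v) ⇒ u = min(1, 1 − 0.000 + 0.331) = min(1, 1.331) = 1.000
u ⊙ u = max(0, 0.331 + 0.331 − 1) = max(0, -0.338) = 0.000
¬(u ⊙ u) = 1 − 0.000 = 1.000
¬(u ⊙ u) ⊙ u = max(0, 1.000 + 0.331 − 1) = max(0, 0.331) = 0.331
(¬¬(u ⊙ v) ⇒ u) ⊙ (¬(u ⊙ u) ⊙ u) = max(0, 1.000 + 0.331 − 1) = max(0, 0.331) = 0.331
¬((¬¬(u ⊙ v) ⇒ u) ⊙ (¬(u ⊙ u) ⊙ u)) = 1 − 0.331 = 0.669

0.669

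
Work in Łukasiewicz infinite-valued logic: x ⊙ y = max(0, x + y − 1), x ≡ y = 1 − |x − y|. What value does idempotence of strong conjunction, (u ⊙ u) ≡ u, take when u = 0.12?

0.88

u ⊙ u = max(0, 0.12 + 0.12 − 1) = max(0, -0.76) = 0.00
(u ⊙ u) ≡ u = 1 − |0.00 − 0.12| = 1 − 0.12 = 0.88
(The value 0.88 < 1 shows this instance is not satisfied; fails in Ł∞ since a ⊗ a = max(0, 2a−1) ≠ a in general.)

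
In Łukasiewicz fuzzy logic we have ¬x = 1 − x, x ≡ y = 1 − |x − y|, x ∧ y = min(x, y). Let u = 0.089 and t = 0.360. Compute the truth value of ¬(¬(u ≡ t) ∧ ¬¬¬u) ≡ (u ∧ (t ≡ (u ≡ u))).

0.360

u ≡ t = 1 − |0.089 − 0.360| = 1 − 0.271 = 0.729
¬(u ≡ t) = 1 − 0.729 = 0.271
¬u = 1 − 0.089 = 0.911
¬¬u = 1 − 0.911 = 0.089
¬¬¬u = 1 − 0.089 = 0.911
¬(u ≡ t) ∧ ¬¬¬u = min(0.271, 0.911) = 0.271
¬(¬(u ≡ t) ∧ ¬¬¬u) = 1 − 0.271 = 0.729
u ≡ u = 1 − |0.089 − 0.089| = 1 − 0.000 = 1.000
t ≡ (u ≡ u) = 1 − |0.360 − 1.000| = 1 − 0.640 = 0.360
u ∧ (t ≡ (u ≡ u)) = min(0.089, 0.360) = 0.089
¬(¬(u ≡ t) ∧ ¬¬¬u) ≡ (u ∧ (t ≡ (u ≡ u))) = 1 − |0.729 − 0.089| = 1 − 0.640 = 0.360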